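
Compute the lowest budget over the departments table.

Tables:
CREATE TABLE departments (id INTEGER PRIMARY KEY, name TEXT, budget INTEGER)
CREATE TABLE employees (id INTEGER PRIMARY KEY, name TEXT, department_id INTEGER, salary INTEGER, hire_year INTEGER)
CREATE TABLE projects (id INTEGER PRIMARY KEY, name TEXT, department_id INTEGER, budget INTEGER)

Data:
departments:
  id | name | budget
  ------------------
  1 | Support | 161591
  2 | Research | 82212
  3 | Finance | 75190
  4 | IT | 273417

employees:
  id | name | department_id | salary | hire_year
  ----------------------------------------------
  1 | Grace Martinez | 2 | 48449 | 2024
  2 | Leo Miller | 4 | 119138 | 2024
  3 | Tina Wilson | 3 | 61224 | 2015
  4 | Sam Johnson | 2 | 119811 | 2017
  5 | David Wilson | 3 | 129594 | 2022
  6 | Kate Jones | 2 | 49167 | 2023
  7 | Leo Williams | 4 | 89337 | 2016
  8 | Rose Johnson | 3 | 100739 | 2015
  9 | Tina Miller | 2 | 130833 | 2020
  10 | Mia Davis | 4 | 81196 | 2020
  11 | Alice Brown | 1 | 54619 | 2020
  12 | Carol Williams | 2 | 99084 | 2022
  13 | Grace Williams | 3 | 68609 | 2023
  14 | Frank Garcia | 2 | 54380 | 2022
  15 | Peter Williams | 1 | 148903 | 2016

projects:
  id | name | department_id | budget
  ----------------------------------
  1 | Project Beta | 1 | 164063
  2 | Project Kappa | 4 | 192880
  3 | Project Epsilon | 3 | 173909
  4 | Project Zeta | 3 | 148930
SELECT MIN(budget) FROM departments

Execution result:
75190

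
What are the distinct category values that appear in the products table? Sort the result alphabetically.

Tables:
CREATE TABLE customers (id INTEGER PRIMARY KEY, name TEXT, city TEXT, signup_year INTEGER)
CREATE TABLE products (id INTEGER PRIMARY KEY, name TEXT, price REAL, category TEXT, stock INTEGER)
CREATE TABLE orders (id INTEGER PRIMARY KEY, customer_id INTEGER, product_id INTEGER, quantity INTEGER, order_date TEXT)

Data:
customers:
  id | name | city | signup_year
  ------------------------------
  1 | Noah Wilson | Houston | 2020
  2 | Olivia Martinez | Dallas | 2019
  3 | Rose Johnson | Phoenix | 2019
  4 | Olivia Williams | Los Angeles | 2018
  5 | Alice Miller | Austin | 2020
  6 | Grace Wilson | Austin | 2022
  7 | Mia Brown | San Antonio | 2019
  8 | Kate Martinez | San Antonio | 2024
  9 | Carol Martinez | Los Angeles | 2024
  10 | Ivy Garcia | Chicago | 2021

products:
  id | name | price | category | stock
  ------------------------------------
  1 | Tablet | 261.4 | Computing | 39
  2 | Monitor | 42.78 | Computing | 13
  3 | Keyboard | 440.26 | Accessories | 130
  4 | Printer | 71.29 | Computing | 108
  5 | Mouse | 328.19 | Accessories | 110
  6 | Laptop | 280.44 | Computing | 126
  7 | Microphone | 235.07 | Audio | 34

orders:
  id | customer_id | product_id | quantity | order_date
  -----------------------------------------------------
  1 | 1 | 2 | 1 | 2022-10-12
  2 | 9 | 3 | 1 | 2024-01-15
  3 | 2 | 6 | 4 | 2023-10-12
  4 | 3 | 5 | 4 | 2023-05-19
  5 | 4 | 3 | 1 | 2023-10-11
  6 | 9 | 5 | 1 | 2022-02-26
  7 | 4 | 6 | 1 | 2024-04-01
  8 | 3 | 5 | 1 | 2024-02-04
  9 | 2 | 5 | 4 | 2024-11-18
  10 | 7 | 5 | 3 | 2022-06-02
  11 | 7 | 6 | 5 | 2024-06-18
SELECT DISTINCT category FROM products ORDER BY category

Execution result:
category
Accessories
Audio
Computing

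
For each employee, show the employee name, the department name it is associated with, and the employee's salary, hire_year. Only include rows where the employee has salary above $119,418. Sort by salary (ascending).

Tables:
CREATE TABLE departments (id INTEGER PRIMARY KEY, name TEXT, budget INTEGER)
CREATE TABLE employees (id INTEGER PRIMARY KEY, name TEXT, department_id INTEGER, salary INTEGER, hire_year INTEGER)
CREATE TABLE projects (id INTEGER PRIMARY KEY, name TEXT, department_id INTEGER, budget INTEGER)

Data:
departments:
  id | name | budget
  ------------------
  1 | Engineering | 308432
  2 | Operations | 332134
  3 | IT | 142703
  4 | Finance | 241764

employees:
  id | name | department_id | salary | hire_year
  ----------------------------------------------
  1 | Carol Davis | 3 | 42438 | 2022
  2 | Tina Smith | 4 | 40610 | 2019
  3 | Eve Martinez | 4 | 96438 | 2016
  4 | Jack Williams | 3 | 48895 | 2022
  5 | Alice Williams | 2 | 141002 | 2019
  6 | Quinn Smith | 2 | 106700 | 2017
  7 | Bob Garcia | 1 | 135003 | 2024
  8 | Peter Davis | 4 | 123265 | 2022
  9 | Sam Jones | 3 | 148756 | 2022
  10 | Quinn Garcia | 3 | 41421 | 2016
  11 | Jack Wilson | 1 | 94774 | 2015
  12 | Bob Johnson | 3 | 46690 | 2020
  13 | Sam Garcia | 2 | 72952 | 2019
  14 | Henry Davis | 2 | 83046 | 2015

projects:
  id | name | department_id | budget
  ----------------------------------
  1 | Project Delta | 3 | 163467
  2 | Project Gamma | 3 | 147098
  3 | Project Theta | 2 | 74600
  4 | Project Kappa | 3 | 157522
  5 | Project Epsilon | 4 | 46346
SELECT c.name, p.name AS department, c.salary, c.hire_year FROM employees c JOIN departments p ON c.department_id = p.id WHERE c.salary > 119418 ORDER BY c.salary ASC

Execution result:
name | department | salary | hire_year
Peter Davis | Finance | 123265 | 2022
Bob Garcia | Engineering | 135003 | 2024
Alice Williams | Operations | 141002 | 2019
Sam Jones | IT | 148756 | 2022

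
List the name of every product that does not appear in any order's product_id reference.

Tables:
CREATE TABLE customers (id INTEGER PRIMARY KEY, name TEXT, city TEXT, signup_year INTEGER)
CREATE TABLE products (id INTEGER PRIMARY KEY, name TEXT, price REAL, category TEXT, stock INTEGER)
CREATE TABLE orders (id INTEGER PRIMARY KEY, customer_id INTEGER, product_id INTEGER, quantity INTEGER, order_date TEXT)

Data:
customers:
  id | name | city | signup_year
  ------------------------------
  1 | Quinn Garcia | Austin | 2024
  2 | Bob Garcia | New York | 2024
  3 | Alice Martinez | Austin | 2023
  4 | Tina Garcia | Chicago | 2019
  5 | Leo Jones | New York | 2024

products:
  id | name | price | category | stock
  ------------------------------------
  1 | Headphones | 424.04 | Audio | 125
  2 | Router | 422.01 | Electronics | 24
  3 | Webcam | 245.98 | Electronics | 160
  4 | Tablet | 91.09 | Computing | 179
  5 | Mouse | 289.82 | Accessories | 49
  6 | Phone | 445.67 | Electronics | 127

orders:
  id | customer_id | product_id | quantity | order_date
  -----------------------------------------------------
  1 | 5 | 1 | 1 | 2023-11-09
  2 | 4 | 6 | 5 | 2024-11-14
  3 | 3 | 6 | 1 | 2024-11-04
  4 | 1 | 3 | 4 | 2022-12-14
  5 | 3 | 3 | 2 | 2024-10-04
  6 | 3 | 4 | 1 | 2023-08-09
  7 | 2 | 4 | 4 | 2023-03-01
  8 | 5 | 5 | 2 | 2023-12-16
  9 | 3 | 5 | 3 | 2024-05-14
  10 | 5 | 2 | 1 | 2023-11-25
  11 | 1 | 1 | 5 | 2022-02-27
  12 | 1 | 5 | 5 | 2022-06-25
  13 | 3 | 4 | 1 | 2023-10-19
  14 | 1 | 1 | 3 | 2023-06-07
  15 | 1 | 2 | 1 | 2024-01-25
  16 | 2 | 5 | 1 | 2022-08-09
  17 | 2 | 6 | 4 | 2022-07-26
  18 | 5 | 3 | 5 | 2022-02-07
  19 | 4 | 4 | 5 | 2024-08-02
SELECT p.name FROM products p LEFT JOIN orders c ON c.product_id = p.id WHERE c.id IS NULL

Execution result:
(no rows)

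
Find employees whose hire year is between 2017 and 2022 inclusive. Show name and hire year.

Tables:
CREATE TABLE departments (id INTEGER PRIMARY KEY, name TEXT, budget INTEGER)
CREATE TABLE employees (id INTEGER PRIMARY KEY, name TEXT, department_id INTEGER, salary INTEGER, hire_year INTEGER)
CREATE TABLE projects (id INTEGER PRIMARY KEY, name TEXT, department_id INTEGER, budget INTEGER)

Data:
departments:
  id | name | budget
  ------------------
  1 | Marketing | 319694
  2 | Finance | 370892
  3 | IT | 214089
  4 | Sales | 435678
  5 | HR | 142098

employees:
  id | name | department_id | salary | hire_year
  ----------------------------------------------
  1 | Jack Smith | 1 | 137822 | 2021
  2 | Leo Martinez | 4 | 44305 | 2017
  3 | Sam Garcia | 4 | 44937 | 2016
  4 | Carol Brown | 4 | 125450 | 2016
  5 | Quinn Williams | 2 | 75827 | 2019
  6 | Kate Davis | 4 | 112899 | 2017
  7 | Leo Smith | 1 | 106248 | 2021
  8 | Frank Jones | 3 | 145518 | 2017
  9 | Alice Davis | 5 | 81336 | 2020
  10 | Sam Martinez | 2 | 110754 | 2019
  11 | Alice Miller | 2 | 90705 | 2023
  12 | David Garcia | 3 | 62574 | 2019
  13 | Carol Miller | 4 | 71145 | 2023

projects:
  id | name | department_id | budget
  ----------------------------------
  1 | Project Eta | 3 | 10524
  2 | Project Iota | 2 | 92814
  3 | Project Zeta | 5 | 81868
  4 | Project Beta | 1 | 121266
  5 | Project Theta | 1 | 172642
SELECT name, hire_year FROM employees WHERE hire_year BETWEEN 2017 AND 2022

Execution result:
name | hire_year
Jack Smith | 2021
Leo Martinez | 2017
Quinn Williams | 2019
Kate Davis | 2017
Leo Smith | 2021
Frank Jones | 2017
Alice Davis | 2020
Sam Martinez | 2019
David Garcia | 2019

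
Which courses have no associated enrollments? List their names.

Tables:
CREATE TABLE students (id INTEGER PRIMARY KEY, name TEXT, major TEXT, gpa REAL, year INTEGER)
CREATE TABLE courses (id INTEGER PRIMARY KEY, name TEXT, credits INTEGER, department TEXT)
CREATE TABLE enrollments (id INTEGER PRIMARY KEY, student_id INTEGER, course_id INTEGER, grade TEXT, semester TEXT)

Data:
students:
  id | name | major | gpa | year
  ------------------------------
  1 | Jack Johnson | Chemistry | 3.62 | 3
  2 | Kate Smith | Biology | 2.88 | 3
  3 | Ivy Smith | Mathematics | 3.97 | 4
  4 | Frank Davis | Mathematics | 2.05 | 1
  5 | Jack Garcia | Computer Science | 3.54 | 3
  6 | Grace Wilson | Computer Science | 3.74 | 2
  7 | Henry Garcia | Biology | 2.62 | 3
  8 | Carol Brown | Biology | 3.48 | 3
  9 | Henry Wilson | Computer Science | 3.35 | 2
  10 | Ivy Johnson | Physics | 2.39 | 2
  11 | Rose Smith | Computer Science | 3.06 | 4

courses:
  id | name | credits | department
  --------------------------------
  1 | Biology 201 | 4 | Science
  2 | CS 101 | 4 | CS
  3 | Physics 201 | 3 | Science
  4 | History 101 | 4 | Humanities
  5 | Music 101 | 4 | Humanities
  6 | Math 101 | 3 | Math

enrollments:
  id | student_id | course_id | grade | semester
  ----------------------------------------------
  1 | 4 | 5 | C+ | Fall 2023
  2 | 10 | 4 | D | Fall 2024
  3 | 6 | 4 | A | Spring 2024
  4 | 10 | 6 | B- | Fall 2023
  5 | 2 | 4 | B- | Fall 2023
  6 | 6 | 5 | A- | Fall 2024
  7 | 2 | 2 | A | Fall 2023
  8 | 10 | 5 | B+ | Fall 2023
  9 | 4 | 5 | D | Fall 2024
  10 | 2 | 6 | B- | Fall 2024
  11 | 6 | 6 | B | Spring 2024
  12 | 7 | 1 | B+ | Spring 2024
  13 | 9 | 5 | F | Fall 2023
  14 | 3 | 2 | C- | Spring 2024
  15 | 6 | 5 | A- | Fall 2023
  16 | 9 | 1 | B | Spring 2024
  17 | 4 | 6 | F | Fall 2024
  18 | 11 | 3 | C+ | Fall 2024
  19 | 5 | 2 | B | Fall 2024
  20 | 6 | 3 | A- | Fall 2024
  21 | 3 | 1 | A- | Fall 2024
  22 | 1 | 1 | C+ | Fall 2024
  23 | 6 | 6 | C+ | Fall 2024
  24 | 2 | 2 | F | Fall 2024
SELECT p.name FROM courses p LEFT JOIN enrollments c ON c.course_id = p.id WHERE c.id IS NULL

Execution result:
(no rows)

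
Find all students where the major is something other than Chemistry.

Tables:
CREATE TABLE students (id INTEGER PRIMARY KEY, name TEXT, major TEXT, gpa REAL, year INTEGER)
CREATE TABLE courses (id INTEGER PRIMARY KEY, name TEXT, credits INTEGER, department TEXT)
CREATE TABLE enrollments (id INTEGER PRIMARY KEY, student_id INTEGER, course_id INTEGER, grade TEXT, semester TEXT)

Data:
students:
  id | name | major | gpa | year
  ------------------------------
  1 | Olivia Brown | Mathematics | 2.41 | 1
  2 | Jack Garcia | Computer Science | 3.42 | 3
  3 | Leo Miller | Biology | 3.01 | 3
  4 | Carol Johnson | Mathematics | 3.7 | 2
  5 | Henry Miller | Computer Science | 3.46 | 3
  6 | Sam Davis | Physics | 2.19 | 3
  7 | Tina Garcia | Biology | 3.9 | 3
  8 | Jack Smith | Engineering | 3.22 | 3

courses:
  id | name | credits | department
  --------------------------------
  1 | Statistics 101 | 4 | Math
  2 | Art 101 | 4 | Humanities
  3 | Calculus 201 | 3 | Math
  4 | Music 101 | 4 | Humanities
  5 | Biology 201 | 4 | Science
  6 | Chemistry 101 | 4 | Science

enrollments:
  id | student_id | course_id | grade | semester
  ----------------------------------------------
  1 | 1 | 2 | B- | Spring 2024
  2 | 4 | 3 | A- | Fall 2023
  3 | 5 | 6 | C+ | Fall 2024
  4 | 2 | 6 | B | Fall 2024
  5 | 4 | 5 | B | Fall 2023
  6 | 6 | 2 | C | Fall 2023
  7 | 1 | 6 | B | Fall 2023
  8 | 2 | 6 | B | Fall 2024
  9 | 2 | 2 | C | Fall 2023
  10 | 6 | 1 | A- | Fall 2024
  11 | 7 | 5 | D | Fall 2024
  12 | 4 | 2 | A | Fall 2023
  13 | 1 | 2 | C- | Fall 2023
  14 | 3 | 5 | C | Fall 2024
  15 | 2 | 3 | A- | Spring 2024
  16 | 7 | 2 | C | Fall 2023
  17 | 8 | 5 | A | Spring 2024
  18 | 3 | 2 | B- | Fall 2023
SELECT name, major FROM students WHERE major <> 'Chemistry'

Execution result:
name | major
Olivia Brown | Mathematics
Jack Garcia | Computer Science
Leo Miller | Biology
Carol Johnson | Mathematics
Henry Miller | Computer Science
Sam Davis | Physics
Tina Garcia | Biology
Jack Smith | Engineering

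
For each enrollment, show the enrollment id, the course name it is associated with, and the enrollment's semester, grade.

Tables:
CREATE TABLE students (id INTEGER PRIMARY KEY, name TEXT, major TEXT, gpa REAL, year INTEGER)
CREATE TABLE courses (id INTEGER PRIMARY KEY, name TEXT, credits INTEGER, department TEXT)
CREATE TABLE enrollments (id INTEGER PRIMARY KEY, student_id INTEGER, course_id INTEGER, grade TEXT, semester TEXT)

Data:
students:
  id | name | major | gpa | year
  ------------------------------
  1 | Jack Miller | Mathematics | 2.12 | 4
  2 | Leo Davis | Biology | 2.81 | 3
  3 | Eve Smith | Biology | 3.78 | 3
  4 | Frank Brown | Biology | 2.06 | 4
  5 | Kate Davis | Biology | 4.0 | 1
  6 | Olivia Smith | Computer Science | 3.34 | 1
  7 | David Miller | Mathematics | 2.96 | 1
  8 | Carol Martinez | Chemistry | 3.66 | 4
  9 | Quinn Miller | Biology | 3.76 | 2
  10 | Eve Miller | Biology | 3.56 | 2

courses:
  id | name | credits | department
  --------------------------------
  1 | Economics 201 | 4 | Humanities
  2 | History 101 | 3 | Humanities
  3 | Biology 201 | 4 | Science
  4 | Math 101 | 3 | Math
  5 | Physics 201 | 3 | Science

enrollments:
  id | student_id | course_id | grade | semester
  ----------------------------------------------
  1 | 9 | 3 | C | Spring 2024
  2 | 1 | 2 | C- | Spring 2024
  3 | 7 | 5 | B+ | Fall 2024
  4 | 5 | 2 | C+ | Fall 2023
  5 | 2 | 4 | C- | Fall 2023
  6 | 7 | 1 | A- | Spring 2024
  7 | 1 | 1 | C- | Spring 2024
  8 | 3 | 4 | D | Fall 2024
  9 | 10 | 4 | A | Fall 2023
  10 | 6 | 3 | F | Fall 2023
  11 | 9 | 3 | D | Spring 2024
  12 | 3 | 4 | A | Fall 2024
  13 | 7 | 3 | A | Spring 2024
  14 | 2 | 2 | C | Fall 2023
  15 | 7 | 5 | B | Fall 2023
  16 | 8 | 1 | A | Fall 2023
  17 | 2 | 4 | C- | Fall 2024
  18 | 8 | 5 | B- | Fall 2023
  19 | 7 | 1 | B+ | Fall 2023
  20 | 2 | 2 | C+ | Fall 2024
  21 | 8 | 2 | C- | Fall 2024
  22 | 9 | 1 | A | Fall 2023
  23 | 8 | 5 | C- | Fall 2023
SELECT c.id, p.name AS course, c.semester, c.grade FROM enrollments c JOIN courses p ON c.course_id = p.id

Execution result:
id | course | semester | grade
1 | Biology 201 | Spring 2024 | C
2 | History 101 | Spring 2024 | C-
3 | Physics 201 | Fall 2024 | B+
4 | History 101 | Fall 2023 | C+
5 | Math 101 | Fall 2023 | C-
6 | Economics 201 | Spring 2024 | A-
7 | Economics 201 | Spring 2024 | C-
8 | Math 101 | Fall 2024 | D
9 | Math 101 | Fall 2023 | A
10 | Biology 201 | Fall 2023 | F
11 | Biology 201 | Spring 2024 | D
12 | Math 101 | Fall 2024 | A
13 | Biology 201 | Spring 2024 | A
14 | History 101 | Fall 2023 | C
15 | Physics 201 | Fall 2023 | B
16 | Economics 201 | Fall 2023 | A
17 | Math 101 | Fall 2024 | C-
18 | Physics 201 | Fall 2023 | B-
19 | Economics 201 | Fall 2023 | B+
20 | History 101 | Fall 2024 | C+
21 | History 101 | Fall 2024 | C-
22 | Economics 201 | Fall 2023 | A
23 | Physics 201 | Fall 2023 | C-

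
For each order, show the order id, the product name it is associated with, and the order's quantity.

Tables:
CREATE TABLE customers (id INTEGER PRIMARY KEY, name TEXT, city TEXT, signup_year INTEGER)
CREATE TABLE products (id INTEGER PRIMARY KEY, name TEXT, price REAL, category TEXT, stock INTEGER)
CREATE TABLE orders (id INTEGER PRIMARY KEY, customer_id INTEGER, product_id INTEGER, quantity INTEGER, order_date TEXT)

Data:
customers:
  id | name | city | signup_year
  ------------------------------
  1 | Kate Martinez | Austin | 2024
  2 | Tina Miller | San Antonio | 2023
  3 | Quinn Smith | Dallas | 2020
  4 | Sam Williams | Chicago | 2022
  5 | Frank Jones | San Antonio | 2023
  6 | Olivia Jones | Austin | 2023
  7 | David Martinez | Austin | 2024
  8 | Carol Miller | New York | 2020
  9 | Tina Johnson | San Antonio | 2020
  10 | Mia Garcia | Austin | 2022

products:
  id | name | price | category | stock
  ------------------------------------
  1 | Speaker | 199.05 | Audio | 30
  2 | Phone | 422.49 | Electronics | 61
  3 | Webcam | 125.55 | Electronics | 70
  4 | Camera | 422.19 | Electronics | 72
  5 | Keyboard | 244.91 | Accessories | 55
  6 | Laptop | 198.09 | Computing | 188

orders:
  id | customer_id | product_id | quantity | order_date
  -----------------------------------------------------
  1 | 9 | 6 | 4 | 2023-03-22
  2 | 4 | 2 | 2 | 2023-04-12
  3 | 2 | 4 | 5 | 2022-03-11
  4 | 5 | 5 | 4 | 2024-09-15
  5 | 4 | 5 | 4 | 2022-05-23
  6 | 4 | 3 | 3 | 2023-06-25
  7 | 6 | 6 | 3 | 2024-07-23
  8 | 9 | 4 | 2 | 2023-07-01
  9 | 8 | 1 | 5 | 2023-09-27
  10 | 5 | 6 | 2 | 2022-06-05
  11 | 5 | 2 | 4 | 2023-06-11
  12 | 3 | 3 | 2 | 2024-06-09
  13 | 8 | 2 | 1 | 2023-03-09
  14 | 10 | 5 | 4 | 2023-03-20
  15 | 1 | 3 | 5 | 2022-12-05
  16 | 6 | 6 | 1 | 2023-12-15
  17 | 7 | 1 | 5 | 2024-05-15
SELECT c.id, p.name AS product, c.quantity FROM orders c JOIN products p ON c.product_id = p.id

Execution result:
id | product | quantity
1 | Laptop | 4
2 | Phone | 2
3 | Camera | 5
4 | Keyboard | 4
5 | Keyboard | 4
6 | Webcam | 3
7 | Laptop | 3
8 | Camera | 2
9 | Speaker | 5
10 | Laptop | 2
11 | Phone | 4
12 | Webcam | 2
13 | Phone | 1
14 | Keyboard | 4
15 | Webcam | 5
16 | Laptop | 1
17 | Speaker | 5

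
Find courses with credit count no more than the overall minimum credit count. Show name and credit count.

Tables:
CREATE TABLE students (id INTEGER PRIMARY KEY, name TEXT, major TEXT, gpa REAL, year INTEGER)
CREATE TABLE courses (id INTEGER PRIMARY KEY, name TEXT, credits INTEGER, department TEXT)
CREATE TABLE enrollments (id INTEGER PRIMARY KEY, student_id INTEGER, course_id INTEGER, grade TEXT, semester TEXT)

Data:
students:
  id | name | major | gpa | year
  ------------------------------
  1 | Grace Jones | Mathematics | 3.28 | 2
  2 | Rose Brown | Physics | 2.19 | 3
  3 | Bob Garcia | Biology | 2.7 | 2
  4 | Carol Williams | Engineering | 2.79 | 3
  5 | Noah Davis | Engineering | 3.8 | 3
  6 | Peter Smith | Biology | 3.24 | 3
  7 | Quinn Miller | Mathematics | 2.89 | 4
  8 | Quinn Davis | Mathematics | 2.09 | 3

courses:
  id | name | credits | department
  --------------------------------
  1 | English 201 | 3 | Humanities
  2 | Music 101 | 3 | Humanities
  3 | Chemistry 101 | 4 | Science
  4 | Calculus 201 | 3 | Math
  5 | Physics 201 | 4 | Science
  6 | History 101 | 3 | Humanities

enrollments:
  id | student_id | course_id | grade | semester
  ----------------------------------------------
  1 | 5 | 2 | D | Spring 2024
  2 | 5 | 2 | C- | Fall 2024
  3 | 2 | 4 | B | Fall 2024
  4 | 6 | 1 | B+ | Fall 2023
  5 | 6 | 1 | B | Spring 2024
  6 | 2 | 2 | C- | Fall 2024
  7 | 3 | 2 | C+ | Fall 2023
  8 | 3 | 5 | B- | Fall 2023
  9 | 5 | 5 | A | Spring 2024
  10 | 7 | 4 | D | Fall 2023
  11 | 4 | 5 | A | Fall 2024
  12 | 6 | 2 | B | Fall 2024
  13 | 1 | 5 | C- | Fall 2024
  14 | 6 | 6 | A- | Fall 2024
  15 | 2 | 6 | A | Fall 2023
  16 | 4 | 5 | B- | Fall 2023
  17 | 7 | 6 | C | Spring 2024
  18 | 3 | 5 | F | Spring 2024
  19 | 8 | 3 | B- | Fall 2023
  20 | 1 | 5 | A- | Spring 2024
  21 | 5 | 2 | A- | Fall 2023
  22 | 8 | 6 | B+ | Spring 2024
SELECT name, credits FROM courses WHERE credits <= (SELECT MIN(credits) FROM courses)

Execution result:
name | credits
English 201 | 3
Music 101 | 3
Calculus 201 | 3
History 101 | 3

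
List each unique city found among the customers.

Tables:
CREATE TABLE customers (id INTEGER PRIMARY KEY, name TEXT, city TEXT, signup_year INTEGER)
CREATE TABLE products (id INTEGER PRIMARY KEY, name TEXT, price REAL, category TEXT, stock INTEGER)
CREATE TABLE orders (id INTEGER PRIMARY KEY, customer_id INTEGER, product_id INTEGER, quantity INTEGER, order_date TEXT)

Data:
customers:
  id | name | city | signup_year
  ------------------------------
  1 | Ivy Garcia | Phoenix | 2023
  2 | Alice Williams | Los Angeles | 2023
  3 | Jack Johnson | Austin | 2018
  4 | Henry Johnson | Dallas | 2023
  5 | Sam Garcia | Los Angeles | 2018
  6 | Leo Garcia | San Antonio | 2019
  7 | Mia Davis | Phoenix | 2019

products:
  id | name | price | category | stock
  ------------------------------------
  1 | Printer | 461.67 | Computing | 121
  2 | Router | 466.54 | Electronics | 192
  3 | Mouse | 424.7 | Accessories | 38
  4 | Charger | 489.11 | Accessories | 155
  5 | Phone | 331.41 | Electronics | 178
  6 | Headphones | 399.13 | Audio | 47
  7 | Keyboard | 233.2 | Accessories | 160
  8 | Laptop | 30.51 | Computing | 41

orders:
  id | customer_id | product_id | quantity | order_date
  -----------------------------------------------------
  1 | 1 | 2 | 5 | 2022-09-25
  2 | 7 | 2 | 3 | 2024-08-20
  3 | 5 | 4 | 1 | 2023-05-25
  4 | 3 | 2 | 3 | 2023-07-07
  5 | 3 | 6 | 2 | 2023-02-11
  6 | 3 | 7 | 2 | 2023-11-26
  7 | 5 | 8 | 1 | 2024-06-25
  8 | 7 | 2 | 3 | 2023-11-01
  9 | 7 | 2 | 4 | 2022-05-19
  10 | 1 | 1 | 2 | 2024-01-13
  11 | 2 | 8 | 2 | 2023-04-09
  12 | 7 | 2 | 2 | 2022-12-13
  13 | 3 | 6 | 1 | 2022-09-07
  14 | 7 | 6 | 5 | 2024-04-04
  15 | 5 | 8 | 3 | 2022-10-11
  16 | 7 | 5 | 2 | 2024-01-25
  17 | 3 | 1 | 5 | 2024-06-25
SELECT DISTINCT city FROM customers

Execution result:
city
Phoenix
Los Angeles
Austin
Dallas
San Antonio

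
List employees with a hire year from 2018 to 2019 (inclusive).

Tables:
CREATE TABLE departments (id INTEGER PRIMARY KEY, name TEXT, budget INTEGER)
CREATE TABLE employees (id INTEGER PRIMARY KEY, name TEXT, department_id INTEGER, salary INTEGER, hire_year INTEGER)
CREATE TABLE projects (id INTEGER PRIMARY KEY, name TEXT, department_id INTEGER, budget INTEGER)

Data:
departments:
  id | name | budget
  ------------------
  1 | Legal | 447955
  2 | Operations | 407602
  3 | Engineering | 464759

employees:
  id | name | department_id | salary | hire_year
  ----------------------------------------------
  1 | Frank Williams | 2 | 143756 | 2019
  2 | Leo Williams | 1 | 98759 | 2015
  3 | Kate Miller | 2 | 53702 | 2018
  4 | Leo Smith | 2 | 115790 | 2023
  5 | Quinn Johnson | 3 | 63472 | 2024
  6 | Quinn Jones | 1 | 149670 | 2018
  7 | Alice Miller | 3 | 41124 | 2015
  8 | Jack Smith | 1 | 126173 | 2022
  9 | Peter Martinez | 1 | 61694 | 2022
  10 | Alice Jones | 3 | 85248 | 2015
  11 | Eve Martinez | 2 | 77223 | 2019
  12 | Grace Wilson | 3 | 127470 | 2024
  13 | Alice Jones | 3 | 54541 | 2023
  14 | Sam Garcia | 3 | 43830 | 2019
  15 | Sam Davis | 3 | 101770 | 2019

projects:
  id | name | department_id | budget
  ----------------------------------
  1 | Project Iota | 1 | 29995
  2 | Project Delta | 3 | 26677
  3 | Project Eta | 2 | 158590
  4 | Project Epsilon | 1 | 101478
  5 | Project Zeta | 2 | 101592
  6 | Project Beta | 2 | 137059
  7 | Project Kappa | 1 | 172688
SELECT name, hire_year FROM employees WHERE hire_year BETWEEN 2018 AND 2019

Execution result:
name | hire_year
Frank Williams | 2019
Kate Miller | 2018
Quinn Jones | 2018
Eve Martinez | 2019
Sam Garcia | 2019
Sam Davis | 2019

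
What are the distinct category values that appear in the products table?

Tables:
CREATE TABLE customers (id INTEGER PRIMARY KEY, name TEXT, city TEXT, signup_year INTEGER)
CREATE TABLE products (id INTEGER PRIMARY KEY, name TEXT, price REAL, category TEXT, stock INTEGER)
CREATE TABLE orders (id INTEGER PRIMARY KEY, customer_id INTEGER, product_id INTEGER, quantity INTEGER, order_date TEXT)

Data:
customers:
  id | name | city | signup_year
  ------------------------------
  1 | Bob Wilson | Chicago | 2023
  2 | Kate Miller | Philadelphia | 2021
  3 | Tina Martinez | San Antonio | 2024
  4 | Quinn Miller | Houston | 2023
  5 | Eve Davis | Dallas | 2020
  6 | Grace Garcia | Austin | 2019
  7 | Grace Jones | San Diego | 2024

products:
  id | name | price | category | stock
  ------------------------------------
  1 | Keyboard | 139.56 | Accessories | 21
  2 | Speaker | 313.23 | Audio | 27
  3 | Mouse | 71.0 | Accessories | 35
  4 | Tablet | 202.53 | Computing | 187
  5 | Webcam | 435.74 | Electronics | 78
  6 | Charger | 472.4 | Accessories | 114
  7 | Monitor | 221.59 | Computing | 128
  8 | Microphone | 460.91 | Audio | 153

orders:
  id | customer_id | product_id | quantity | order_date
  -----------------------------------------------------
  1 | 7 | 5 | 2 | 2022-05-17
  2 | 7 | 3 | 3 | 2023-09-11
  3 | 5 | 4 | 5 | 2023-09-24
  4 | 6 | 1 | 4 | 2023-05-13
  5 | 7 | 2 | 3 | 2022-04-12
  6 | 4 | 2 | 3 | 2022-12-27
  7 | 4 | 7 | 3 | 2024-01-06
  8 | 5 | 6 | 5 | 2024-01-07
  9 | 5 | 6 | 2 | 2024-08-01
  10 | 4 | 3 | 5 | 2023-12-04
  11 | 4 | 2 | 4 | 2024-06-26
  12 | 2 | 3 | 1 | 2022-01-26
SELECT DISTINCT category FROM products

Execution result:
category
Accessories
Audio
Computing
Electronics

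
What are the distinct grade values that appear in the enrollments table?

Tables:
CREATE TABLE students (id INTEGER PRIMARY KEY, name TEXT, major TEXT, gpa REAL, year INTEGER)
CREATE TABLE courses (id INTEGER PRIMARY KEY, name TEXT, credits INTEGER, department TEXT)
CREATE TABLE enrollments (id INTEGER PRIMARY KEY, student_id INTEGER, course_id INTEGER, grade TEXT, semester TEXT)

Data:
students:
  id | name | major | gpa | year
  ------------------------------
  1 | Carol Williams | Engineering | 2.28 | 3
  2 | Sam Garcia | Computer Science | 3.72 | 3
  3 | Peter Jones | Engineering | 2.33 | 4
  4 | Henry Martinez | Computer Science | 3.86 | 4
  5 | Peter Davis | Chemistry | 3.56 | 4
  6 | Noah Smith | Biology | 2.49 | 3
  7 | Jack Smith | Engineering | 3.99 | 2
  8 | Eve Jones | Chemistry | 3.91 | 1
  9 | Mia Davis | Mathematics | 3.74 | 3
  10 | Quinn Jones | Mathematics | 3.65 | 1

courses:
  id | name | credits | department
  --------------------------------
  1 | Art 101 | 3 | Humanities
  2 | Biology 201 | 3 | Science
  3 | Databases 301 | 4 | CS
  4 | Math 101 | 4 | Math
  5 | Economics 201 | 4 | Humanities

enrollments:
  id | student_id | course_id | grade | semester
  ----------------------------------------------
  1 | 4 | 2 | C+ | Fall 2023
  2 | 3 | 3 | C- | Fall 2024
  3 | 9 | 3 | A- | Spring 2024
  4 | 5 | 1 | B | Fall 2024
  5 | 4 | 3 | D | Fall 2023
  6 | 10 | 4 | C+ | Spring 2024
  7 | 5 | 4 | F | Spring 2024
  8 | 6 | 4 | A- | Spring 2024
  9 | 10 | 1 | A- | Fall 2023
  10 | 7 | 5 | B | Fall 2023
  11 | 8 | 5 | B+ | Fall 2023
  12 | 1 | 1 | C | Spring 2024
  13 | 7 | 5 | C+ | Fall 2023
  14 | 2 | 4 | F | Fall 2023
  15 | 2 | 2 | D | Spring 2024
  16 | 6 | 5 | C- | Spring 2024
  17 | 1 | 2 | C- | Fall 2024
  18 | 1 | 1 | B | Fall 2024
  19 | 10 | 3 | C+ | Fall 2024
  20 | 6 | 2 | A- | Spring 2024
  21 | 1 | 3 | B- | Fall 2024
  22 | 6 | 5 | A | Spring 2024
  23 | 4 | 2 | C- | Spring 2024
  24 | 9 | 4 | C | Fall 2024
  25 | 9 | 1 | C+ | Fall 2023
SELECT DISTINCT grade FROM enrollments

Execution result:
grade
C+
C-
A-
B
D
F
B+
C
B-
A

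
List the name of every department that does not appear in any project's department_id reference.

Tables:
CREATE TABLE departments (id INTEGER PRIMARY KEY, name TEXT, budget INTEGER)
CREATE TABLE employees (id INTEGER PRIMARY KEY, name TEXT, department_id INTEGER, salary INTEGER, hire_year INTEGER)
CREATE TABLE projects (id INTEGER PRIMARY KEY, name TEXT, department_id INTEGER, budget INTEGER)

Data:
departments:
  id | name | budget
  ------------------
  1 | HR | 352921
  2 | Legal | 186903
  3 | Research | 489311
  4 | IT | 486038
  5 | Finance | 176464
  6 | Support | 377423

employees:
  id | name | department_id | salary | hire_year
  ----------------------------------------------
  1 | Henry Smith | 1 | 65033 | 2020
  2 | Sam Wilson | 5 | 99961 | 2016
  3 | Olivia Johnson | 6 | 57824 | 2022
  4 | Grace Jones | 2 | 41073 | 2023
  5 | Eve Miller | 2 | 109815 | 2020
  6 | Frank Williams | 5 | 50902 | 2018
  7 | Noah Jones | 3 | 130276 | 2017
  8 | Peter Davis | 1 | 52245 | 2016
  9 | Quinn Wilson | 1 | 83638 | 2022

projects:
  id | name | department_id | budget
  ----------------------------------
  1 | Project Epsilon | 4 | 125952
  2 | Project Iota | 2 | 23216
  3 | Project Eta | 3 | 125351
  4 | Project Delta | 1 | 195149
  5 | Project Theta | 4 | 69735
SELECT p.name FROM departments p LEFT JOIN projects c ON c.department_id = p.id WHERE c.id IS NULL

Execution result:
name
Finance
Support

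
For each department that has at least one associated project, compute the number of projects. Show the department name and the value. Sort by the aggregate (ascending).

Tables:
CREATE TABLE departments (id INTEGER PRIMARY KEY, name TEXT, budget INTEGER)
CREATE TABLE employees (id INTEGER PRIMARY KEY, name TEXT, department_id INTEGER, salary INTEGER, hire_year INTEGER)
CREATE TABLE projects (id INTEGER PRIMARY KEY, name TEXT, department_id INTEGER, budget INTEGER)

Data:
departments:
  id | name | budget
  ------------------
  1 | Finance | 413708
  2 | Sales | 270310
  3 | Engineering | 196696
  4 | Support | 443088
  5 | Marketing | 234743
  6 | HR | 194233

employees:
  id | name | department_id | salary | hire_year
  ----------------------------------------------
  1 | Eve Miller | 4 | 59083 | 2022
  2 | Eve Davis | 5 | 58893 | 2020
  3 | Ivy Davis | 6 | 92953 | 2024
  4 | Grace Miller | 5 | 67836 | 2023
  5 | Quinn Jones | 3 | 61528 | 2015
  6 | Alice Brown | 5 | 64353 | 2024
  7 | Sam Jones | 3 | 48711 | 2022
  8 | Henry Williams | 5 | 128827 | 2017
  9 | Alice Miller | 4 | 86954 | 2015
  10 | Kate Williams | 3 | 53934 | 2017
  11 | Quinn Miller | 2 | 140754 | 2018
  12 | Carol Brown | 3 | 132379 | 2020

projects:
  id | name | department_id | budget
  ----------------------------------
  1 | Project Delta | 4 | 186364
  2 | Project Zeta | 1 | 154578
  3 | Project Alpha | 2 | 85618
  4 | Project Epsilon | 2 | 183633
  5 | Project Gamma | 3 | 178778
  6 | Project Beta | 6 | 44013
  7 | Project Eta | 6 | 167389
SELECT p.name, COUNT(*) AS n FROM projects c JOIN departments p ON c.department_id = p.id GROUP BY p.id, p.name ORDER BY n ASC

Execution result:
name | n
Finance | 1
Engineering | 1
Support | 1
Sales | 2
HR | 2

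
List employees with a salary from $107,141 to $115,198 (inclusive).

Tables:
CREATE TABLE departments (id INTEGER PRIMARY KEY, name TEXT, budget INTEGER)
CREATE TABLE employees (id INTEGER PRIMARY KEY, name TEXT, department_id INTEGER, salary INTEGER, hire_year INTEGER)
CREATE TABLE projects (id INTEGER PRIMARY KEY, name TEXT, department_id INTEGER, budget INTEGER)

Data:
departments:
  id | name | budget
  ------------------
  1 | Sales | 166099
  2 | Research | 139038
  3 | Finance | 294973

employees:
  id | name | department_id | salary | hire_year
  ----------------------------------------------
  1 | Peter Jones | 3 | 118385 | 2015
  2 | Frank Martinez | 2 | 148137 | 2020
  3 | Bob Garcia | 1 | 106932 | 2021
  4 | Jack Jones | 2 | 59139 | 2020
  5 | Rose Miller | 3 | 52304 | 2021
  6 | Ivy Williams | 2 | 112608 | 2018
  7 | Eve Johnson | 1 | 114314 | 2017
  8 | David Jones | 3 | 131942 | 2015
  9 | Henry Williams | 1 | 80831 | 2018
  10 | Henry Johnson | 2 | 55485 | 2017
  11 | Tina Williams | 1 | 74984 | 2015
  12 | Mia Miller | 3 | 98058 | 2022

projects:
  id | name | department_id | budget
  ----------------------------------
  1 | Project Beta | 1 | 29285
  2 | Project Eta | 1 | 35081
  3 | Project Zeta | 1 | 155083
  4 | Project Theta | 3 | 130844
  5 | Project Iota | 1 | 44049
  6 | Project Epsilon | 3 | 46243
SELECT name, salary FROM employees WHERE salary BETWEEN 107141 AND 115198

Execution result:
name | salary
Ivy Williams | 112608
Eve Johnson | 114314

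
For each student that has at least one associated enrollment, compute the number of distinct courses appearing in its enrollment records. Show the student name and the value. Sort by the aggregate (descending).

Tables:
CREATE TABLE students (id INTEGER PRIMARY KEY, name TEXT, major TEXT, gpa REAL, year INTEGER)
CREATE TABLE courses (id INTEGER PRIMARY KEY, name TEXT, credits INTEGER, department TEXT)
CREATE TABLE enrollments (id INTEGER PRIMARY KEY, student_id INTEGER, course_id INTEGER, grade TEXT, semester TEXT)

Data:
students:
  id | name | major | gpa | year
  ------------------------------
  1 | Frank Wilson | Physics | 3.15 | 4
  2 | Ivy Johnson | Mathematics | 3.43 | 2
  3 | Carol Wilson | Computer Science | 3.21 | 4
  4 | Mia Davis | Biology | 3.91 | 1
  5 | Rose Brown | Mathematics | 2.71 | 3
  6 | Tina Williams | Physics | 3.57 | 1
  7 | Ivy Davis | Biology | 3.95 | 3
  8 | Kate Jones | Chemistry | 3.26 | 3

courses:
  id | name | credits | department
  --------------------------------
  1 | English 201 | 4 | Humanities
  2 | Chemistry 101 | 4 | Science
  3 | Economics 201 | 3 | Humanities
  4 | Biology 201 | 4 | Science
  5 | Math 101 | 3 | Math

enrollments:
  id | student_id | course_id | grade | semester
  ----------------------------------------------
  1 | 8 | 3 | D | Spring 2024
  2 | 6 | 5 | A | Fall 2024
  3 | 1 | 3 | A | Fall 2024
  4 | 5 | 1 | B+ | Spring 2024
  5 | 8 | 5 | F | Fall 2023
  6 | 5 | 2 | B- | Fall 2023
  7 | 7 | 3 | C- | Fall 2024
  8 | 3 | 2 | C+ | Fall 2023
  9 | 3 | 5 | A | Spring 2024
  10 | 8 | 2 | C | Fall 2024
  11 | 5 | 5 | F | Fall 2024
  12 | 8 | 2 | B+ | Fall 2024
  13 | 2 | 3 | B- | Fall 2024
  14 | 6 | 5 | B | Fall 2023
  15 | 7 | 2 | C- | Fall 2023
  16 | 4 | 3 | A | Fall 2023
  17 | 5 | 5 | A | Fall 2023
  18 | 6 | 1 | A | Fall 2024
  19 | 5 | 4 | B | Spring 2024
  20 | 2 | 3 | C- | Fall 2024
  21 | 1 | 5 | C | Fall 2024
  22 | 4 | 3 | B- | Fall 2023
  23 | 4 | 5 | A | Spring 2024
SELECT p.name, COUNT(DISTINCT c.course_id) AS distinct_course_count FROM enrollments c JOIN students p ON c.student_id = p.id GROUP BY p.id, p.name ORDER BY distinct_course_count DESC

Execution result:
name | distinct_course_count
Rose Brown | 4
Kate Jones | 3
Frank Wilson | 2
Carol Wilson | 2
Mia Davis | 2
Tina Williams | 2
Ivy Davis | 2
Ivy Johnson | 1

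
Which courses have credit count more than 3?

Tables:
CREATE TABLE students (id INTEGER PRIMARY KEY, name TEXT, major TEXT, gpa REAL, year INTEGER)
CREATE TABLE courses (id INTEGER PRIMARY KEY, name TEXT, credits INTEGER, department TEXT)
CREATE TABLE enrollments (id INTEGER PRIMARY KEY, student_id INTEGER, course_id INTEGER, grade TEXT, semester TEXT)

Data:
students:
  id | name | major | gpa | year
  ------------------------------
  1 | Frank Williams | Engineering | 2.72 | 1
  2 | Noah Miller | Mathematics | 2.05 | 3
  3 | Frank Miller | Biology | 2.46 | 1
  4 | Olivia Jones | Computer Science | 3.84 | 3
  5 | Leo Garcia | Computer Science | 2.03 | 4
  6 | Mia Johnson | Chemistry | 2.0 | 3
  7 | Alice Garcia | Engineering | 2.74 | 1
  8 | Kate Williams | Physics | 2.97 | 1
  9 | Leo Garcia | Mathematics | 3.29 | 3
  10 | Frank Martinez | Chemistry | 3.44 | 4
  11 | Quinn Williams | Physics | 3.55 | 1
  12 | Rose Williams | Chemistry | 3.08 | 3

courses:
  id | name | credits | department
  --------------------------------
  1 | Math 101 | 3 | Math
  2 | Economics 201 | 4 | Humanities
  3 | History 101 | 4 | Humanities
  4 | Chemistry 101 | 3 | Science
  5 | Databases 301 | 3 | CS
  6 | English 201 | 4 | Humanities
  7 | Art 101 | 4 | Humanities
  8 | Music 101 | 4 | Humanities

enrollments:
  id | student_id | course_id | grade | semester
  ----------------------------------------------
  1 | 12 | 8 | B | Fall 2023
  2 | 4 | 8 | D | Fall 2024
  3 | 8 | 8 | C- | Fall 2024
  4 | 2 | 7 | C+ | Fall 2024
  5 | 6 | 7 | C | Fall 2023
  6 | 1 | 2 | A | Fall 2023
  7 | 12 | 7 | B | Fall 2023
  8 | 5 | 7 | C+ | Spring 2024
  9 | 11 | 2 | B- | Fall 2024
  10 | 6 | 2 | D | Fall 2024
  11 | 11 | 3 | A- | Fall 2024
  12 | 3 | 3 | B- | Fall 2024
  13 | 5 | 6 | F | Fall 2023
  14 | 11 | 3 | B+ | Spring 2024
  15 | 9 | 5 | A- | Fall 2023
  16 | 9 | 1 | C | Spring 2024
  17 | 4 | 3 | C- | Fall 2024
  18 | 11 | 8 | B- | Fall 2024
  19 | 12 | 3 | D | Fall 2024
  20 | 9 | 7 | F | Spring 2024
SELECT name, credits FROM courses WHERE credits > 3

Execution result:
name | credits
Economics 201 | 4
History 101 | 4
English 201 | 4
Art 101 | 4
Music 101 | 4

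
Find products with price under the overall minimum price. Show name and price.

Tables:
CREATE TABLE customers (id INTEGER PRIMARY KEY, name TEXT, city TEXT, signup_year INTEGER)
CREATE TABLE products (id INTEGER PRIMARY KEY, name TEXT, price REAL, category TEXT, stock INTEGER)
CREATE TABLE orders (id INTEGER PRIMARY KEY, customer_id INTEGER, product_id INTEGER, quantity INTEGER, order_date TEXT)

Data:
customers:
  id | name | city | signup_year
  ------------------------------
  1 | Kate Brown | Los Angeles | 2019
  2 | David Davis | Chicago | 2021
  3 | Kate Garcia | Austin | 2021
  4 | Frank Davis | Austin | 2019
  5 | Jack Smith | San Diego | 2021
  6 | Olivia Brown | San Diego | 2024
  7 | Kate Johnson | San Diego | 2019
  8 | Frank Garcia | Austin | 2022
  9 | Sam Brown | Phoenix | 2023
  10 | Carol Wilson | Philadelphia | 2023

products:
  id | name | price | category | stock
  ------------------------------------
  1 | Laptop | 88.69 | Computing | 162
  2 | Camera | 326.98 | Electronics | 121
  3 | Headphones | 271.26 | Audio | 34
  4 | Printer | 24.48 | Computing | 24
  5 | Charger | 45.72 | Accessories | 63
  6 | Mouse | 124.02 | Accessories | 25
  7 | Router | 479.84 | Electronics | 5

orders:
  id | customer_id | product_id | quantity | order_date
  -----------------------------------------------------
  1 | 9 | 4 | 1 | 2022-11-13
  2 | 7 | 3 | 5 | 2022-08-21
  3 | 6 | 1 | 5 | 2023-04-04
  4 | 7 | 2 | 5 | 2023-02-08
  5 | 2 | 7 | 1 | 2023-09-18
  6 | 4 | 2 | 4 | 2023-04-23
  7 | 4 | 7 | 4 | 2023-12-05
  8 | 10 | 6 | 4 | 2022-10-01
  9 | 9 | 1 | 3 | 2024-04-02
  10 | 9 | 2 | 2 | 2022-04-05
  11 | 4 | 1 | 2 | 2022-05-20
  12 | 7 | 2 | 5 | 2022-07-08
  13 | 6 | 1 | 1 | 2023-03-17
SELECT name, price FROM products WHERE price < (SELECT MIN(price) FROM products)

Execution result:
(no rows)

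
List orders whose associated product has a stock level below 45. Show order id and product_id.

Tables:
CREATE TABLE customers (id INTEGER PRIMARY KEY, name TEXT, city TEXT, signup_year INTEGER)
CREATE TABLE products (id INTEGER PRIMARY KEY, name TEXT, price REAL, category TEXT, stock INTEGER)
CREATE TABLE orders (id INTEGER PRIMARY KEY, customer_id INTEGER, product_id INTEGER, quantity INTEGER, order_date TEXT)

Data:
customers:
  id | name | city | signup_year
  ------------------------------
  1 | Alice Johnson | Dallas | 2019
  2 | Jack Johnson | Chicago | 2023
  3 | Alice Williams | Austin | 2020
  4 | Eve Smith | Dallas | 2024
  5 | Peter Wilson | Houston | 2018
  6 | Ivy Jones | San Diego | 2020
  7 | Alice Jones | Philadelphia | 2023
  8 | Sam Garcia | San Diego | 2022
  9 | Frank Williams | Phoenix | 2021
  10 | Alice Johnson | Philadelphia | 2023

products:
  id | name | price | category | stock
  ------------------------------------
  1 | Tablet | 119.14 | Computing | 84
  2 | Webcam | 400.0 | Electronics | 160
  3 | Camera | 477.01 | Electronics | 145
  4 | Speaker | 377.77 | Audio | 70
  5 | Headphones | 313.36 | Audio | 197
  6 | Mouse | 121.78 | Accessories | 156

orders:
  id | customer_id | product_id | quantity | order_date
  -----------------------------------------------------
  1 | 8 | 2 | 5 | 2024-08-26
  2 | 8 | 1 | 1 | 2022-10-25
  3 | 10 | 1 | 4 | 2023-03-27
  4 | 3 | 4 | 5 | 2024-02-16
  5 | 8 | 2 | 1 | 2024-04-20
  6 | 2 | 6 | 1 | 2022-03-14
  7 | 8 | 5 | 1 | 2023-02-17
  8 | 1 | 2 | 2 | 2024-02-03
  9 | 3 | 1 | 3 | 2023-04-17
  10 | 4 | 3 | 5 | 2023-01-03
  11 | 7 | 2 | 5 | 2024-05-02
SELECT id, product_id FROM orders WHERE product_id IN (SELECT id FROM products WHERE stock < 45)

Execution result:
(no rows)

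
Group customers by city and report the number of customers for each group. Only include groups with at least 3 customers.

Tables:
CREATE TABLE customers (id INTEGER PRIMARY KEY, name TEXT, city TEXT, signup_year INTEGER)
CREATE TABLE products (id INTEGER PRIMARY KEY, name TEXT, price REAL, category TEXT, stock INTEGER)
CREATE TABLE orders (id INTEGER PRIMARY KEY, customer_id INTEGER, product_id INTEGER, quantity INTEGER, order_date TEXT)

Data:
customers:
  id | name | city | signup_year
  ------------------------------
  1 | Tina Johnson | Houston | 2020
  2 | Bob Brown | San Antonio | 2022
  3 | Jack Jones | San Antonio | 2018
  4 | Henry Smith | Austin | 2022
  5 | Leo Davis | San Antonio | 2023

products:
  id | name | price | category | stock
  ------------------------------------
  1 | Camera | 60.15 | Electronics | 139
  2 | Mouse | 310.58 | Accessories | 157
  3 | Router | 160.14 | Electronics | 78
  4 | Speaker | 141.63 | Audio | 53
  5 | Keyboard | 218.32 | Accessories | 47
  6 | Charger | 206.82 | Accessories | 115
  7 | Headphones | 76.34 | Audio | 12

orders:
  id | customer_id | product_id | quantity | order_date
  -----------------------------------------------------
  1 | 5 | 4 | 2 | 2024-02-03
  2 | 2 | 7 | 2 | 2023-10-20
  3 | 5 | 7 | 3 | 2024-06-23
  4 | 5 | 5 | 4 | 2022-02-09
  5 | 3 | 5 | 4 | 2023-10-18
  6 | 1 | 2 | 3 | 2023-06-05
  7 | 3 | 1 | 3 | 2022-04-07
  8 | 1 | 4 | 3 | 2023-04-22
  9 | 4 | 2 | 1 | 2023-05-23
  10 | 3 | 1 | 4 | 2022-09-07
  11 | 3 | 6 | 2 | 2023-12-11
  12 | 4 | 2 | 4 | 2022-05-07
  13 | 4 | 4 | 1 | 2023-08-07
SELECT city, COUNT(*) AS n FROM customers GROUP BY city HAVING COUNT(*) >= 3

Execution result:
city | n
San Antonio | 3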